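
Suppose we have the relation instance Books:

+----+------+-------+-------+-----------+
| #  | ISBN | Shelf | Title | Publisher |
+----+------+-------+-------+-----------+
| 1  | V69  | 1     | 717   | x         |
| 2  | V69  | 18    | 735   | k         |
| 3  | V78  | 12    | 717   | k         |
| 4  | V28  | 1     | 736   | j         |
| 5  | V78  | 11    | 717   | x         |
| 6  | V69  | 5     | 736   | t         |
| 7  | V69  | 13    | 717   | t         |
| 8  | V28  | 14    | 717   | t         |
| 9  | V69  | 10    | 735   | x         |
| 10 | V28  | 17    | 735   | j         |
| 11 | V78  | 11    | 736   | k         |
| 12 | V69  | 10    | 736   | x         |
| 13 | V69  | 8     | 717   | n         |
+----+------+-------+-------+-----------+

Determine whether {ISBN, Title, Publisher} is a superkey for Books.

Yes

All 13 rows have distinct {ISBN, Title, Publisher} values, so {ISBN, Title, Publisher} → (all attributes) holds and {ISBN, Title, Publisher} is a superkey.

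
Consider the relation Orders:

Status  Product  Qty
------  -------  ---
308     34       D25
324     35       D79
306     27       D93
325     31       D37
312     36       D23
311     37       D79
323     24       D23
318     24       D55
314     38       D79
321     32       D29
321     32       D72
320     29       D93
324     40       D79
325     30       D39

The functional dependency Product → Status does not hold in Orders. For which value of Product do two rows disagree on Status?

Product=34: 1 row → Status = 308 ✓
Product=35: 1 row → Status = 324 ✓
Product=27: 1 row → Status = 306 ✓
Product=31: 1 row → Status = 325 ✓
Product=36: 1 row → Status = 312 ✓
Product=37: 1 row → Status = 311 ✓
Product=24: 2 rows → Status takes values {323, 318} — violation
Product=38: 1 row → Status = 314 ✓
Product=32: 2 rows → Status = 321, 321 ✓
Product=29: 1 row → Status = 320 ✓
Product=40: 1 row → Status = 324 ✓
Product=30: 1 row → Status = 325 ✓
The only Product value with inconsistent Status is Product=24.

24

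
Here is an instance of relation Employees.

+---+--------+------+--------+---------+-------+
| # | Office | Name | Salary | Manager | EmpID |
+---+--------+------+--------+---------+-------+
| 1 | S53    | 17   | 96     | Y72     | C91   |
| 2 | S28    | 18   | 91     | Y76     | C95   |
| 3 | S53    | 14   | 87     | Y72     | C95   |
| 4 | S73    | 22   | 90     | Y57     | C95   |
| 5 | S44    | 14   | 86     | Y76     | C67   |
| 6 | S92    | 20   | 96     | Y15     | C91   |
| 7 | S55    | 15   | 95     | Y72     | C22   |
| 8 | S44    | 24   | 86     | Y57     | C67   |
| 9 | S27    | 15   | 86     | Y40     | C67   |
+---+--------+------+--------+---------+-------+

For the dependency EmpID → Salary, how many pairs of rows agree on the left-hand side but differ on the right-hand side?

3

EmpID=C91: all 2 rows agree on Salary — 0 pairs.
EmpID=C95: violating pairs (2,3), (2,4), (3,4) — 3 pairs.
EmpID=C67: all 3 rows agree on Salary — 0 pairs.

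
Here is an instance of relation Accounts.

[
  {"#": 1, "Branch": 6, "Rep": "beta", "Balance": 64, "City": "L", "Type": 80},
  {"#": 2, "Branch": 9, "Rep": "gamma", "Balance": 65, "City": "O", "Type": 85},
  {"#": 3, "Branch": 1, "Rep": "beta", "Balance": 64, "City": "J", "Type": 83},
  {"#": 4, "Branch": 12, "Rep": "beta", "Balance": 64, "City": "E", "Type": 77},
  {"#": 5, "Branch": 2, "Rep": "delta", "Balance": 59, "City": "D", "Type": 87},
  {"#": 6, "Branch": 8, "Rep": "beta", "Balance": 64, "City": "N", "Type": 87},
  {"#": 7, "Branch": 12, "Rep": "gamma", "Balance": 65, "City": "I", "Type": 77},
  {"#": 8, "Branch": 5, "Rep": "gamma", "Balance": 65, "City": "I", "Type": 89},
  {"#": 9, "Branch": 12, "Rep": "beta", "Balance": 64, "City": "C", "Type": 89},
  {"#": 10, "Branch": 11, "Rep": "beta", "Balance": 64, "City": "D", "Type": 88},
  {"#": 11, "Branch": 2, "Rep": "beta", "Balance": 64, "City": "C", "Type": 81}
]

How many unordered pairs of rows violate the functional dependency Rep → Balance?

0

Rep=beta: all 7 rows agree on Balance — 0 pairs.
Rep=gamma: all 3 rows agree on Balance — 0 pairs.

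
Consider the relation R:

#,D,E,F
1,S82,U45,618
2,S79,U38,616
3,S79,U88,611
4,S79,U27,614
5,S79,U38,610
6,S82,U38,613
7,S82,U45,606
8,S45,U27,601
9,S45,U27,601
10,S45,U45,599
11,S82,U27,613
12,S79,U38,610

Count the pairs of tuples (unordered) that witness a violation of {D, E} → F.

(D=S82, E=U45): violating pairs (1,7) — 1 pair.
(D=S79, E=U38): violating pairs (2,5), (2,12) — 2 pairs.
(D=S45, E=U27): all 2 rows agree on F — 0 pairs.

3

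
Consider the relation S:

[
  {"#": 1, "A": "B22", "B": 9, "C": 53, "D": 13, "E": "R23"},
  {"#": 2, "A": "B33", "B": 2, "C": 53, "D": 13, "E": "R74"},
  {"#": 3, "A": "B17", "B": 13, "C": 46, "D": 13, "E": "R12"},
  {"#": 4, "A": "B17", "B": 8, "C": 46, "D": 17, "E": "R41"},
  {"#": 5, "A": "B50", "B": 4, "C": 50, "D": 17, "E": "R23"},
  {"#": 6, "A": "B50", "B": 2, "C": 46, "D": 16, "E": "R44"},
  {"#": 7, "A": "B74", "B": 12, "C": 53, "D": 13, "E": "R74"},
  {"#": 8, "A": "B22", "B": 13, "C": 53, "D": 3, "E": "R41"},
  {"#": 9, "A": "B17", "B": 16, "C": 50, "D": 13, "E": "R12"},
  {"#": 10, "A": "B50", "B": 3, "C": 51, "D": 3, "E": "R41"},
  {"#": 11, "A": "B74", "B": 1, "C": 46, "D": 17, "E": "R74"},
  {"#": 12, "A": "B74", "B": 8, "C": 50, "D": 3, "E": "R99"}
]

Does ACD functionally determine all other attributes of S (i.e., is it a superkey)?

All 12 rows have distinct ACD values, so ACD → (all attributes) holds and ACD is a superkey.

Yes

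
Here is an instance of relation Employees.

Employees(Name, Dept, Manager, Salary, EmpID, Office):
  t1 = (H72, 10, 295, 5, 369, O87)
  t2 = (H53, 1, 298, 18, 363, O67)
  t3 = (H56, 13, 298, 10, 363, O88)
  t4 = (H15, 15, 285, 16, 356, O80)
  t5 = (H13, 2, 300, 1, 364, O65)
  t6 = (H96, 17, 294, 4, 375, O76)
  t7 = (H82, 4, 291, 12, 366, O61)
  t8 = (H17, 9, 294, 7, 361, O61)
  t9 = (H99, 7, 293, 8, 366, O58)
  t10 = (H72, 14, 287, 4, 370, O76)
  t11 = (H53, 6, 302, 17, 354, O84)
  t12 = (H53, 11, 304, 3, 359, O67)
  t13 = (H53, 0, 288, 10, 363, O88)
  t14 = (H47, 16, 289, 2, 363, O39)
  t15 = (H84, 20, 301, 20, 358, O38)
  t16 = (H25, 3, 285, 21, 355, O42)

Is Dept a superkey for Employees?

Yes

All 16 rows have distinct Dept values, so Dept → (all attributes) holds and Dept is a superkey.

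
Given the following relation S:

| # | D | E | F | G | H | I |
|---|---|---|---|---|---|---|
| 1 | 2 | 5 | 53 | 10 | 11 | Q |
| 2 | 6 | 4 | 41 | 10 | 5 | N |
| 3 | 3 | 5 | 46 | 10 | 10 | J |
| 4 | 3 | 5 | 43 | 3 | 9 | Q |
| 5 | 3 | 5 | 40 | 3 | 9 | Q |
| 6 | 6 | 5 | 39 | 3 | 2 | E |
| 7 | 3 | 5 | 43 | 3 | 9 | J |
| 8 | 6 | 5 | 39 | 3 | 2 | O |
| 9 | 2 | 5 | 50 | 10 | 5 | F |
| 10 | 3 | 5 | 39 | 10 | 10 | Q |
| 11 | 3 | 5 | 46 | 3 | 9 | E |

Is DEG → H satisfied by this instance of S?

No

(D=2, E=5, G=10): rows 1, 9 → H takes values {11, 5} — violation
(D=6, E=4, G=10): row 2 → H = 5 ✓
(D=3, E=5, G=10): rows 3, 10 → H = 10, 10 ✓
(D=3, E=5, G=3): rows 4, 5, 7, 11 → H = 9, 9, 9, 9 ✓
(D=6, E=5, G=3): rows 6, 8 → H = 2, 2 ✓
Two rows agree on DEG but differ on H, so DEG → H does not hold.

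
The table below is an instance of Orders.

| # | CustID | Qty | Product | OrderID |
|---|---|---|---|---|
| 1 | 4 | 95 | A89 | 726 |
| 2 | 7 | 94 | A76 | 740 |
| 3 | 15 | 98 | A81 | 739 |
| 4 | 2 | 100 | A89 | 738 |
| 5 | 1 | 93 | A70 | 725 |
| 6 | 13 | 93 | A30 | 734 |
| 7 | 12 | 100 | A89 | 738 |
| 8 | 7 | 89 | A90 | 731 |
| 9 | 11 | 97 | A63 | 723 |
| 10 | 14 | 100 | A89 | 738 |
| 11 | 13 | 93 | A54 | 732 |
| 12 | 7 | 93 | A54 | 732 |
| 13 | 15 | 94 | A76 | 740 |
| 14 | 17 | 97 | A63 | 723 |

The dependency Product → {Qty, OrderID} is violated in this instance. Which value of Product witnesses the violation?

Product=A89: rows 1, 4, 7, 10 → {Qty,OrderID} takes values {(95, 726), (100, 738)} — violation
Product=A76: rows 2, 13 → {Qty,OrderID} = (94, 740), (94, 740) ✓
Product=A81: row 3 → {Qty,OrderID} = (98, 739) ✓
Product=A70: row 5 → {Qty,OrderID} = (93, 725) ✓
Product=A30: row 6 → {Qty,OrderID} = (93, 734) ✓
Product=A90: row 8 → {Qty,OrderID} = (89, 731) ✓
Product=A63: rows 9, 14 → {Qty,OrderID} = (97, 723), (97, 723) ✓
Product=A54: rows 11, 12 → {Qty,OrderID} = (93, 732), (93, 732) ✓
The only Product value with inconsistent RHS is Product=A89.

A89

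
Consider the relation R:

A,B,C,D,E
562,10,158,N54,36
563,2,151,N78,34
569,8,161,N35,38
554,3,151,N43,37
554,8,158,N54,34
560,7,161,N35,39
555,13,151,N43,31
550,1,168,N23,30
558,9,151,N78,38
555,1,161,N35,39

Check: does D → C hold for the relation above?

D=N54: 2 rows → C = 158, 158 ✓
D=N78: 2 rows → C = 151, 151 ✓
D=N35: 3 rows → C = 161, 161, 161 ✓
D=N43: 2 rows → C = 151, 151 ✓
D=N23: 1 row → C = 168 ✓
Every D value is associated with a single C value, so D → C holds.

Yes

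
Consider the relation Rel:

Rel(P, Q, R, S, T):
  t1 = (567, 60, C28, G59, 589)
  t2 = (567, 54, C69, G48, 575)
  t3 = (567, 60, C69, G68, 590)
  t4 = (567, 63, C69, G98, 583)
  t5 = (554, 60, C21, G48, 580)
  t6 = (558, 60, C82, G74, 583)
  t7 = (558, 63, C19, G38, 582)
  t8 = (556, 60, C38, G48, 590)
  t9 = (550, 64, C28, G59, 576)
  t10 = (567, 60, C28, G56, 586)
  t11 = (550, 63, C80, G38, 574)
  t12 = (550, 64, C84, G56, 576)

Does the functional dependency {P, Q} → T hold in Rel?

No

(P=567, Q=60): rows 1, 3, 10 → T takes values {589, 590, 586} — violation
(P=567, Q=54): row 2 → T = 575 ✓
(P=567, Q=63): row 4 → T = 583 ✓
(P=554, Q=60): row 5 → T = 580 ✓
(P=558, Q=60): row 6 → T = 583 ✓
(P=558, Q=63): row 7 → T = 582 ✓
(P=556, Q=60): row 8 → T = 590 ✓
(P=550, Q=64): rows 9, 12 → T = 576, 576 ✓
(P=550, Q=63): row 11 → T = 574 ✓
Two rows agree on {P, Q} but differ on T, so {P, Q} → T does not hold.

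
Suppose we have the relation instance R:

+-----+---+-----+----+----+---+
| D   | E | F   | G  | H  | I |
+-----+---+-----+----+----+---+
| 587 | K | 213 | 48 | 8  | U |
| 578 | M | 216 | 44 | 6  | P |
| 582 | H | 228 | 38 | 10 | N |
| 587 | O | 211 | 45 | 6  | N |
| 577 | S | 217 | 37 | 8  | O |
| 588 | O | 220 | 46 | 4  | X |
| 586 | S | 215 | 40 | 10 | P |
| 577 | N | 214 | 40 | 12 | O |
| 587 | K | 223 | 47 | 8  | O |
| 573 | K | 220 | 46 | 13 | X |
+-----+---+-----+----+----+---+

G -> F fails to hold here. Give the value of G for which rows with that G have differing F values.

40

G=48: 1 row → F = 213 ✓
G=44: 1 row → F = 216 ✓
G=38: 1 row → F = 228 ✓
G=45: 1 row → F = 211 ✓
G=37: 1 row → F = 217 ✓
G=46: 2 rows → F = 220, 220 ✓
G=40: 2 rows → F takes values {215, 214} — violation
G=47: 1 row → F = 223 ✓
The only G value with inconsistent F is G=40.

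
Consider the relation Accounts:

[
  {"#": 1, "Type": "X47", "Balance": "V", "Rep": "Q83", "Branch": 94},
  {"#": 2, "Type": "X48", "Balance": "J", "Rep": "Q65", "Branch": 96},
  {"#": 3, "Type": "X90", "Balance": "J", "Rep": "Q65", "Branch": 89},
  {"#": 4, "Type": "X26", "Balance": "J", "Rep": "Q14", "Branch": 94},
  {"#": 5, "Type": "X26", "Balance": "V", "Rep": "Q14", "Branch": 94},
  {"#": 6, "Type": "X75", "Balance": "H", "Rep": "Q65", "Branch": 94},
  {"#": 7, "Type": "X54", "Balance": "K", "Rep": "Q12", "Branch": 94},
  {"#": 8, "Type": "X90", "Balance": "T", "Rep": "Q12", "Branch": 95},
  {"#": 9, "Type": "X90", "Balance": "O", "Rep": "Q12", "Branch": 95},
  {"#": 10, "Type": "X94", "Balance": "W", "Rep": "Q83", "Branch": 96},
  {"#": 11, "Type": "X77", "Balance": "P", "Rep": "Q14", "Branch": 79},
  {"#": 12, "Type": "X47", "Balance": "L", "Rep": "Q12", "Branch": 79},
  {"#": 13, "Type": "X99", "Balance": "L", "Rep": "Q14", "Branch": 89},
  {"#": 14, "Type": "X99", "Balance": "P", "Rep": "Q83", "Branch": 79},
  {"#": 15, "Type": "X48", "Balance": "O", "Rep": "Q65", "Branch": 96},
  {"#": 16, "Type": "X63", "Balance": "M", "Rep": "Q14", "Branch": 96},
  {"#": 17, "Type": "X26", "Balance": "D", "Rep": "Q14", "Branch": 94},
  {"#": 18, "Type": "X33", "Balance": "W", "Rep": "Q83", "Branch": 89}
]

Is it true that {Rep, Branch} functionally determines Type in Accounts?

(Rep=Q83, Branch=94): row 1 → Type = X47 ✓
(Rep=Q65, Branch=96): rows 2, 15 → Type = X48, X48 ✓
(Rep=Q65, Branch=89): row 3 → Type = X90 ✓
(Rep=Q14, Branch=94): rows 4, 5, 17 → Type = X26, X26, X26 ✓
(Rep=Q65, Branch=94): row 6 → Type = X75 ✓
(Rep=Q12, Branch=94): row 7 → Type = X54 ✓
(Rep=Q12, Branch=95): rows 8, 9 → Type = X90, X90 ✓
(Rep=Q83, Branch=96): row 10 → Type = X94 ✓
(Rep=Q14, Branch=79): row 11 → Type = X77 ✓
(Rep=Q12, Branch=79): row 12 → Type = X47 ✓
(Rep=Q14, Branch=89): row 13 → Type = X99 ✓
(Rep=Q83, Branch=79): row 14 → Type = X99 ✓
(Rep=Q14, Branch=96): row 16 → Type = X63 ✓
(Rep=Q83, Branch=89): row 18 → Type = X33 ✓
Every {Rep, Branch} value is associated with a single Type value, so {Rep, Branch} -> Type holds.

Yes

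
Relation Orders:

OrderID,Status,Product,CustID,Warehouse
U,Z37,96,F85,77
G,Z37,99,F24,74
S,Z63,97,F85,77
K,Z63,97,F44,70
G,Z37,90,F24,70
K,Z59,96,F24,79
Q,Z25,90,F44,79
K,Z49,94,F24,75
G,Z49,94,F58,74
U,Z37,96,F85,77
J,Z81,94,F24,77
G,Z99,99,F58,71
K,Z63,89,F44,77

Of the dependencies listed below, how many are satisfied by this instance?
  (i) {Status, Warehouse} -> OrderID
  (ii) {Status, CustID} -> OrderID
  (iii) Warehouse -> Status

1

(i) {Status, Warehouse} -> OrderID: (Status=Z63, Warehouse=77): 2 rows → OrderID takes values {S, K} — violation — fails.
(ii) {Status, CustID} -> OrderID: every LHS value maps to a single RHS value — holds.
(iii) Warehouse -> Status: Warehouse=77: 5 rows → Status takes values {Z37, Z63, Z81} — violation; Warehouse=74: 2 rows → Status takes values {Z37, Z49} — violation; Warehouse=70: 2 rows → Status takes values {Z63, Z37} — violation; Warehouse=79: 2 rows → Status takes values {Z59, Z25} — violation — fails.
1 of the 3 dependencies holds.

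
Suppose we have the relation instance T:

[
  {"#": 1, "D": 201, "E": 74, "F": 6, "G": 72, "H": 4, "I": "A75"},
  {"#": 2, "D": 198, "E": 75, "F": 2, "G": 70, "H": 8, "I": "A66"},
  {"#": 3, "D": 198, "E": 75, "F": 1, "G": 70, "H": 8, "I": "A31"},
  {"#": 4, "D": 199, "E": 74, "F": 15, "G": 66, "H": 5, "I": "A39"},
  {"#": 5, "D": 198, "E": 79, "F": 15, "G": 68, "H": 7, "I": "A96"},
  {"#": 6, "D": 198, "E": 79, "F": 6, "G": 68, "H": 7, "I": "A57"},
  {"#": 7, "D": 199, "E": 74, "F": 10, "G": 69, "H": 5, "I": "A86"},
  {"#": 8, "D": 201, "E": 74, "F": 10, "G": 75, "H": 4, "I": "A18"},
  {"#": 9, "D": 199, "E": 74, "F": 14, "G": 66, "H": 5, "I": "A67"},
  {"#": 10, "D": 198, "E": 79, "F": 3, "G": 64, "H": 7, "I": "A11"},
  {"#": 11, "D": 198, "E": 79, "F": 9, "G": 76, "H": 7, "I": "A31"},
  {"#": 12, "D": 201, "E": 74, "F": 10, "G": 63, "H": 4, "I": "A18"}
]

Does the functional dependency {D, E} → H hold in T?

(D=201, E=74): rows 1, 8, 12 → H = 4, 4, 4 ✓
(D=198, E=75): rows 2, 3 → H = 8, 8 ✓
(D=199, E=74): rows 4, 7, 9 → H = 5, 5, 5 ✓
(D=198, E=79): rows 5, 6, 10, 11 → H = 7, 7, 7, 7 ✓
Every {D, E} value is associated with a single H value, so {D, E} → H holds.

Yes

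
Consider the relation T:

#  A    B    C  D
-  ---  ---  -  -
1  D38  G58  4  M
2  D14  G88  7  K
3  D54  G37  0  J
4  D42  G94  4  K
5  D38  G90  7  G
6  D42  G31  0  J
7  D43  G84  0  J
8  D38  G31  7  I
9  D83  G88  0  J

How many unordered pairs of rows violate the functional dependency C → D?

C=4: violating pairs (1,4) — 1 pair.
C=7: violating pairs (2,5), (2,8), (5,8) — 3 pairs.
C=0: all 4 rows agree on D — 0 pairs.

4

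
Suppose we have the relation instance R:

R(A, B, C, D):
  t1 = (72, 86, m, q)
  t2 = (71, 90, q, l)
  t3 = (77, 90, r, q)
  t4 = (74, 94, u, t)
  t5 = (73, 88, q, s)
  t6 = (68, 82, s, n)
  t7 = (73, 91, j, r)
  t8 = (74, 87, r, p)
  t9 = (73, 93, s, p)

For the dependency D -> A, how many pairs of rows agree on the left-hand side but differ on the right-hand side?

D=q: violating pairs (1,3) — 1 pair.
D=p: violating pairs (8,9) — 1 pair.

2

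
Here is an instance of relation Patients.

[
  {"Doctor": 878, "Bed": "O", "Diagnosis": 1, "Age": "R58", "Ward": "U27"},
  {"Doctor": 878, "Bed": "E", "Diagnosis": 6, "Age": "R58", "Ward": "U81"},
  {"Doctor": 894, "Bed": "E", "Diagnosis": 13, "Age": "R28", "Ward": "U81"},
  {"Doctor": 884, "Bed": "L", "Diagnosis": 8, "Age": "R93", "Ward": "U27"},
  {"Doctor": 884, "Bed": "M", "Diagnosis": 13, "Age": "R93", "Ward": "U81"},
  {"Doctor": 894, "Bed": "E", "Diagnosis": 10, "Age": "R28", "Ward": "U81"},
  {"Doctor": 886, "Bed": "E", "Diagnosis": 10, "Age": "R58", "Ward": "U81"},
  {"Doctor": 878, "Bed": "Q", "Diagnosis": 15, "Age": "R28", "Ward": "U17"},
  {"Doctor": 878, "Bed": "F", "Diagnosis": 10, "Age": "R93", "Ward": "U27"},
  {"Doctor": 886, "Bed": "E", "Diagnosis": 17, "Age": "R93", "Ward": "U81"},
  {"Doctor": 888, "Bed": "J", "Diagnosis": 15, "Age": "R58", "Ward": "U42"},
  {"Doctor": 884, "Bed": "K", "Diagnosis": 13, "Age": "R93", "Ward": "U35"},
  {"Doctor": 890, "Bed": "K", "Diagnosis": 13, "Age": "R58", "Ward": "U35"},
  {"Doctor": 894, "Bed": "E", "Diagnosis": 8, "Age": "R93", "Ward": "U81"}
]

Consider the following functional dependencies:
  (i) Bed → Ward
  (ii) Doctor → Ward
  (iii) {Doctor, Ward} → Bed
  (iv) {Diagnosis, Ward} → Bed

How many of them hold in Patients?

1

(i) Bed → Ward: every LHS value maps to a single RHS value — holds.
(ii) Doctor → Ward: Doctor=878: 4 rows → Ward takes values {U27, U81, U17} — violation; Doctor=884: 3 rows → Ward takes values {U27, U81, U35} — violation — fails.
(iii) {Doctor, Ward} → Bed: (Doctor=878, Ward=U27): 2 rows → Bed takes values {O, F} — violation — fails.
(iv) {Diagnosis, Ward} → Bed: (Diagnosis=13, Ward=U81): 2 rows → Bed takes values {E, M} — violation — fails.
1 of the 4 dependencies holds.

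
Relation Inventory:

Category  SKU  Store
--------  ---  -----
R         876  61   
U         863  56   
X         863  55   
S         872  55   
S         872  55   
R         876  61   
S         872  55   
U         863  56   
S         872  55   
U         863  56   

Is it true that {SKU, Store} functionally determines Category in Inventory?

(SKU=876, Store=61): 2 rows → Category = R, R ✓
(SKU=863, Store=56): 3 rows → Category = U, U, U ✓
(SKU=863, Store=55): 1 row → Category = X ✓
(SKU=872, Store=55): 4 rows → Category = S, S, S, S ✓
Every {SKU, Store} value is associated with a single Category value, so {SKU, Store} → Category holds.

Yes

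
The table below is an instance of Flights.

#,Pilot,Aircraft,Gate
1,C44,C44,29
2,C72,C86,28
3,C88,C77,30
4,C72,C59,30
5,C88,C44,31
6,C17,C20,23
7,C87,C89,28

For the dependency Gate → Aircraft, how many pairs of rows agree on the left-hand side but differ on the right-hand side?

Gate=28: violating pairs (2,7) — 1 pair.
Gate=30: violating pairs (3,4) — 1 pair.

2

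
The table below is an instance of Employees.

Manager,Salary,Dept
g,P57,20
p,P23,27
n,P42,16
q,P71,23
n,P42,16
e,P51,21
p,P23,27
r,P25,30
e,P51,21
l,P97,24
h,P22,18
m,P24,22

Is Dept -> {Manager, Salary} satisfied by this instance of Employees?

Yes

Dept=20: 1 row → {Manager,Salary} = (g, P57) ✓
Dept=27: 2 rows → {Manager,Salary} = (p, P23), (p, P23) ✓
Dept=16: 2 rows → {Manager,Salary} = (n, P42), (n, P42) ✓
Dept=23: 1 row → {Manager,Salary} = (q, P71) ✓
Dept=21: 2 rows → {Manager,Salary} = (e, P51), (e, P51) ✓
Dept=30: 1 row → {Manager,Salary} = (r, P25) ✓
Dept=24: 1 row → {Manager,Salary} = (l, P97) ✓
Dept=18: 1 row → {Manager,Salary} = (h, P22) ✓
Dept=22: 1 row → {Manager,Salary} = (m, P24) ✓
Every Dept value is associated with a single {Manager, Salary} value, so Dept -> {Manager, Salary} holds.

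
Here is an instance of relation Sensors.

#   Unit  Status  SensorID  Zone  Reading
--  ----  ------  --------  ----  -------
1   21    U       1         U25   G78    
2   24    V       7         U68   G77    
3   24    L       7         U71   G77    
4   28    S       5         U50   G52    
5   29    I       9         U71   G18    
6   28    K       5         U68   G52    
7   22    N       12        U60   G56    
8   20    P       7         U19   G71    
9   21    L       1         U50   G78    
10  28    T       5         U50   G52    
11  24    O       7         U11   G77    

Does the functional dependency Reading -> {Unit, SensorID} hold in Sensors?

Reading=G78: rows 1, 9 → {Unit,SensorID} = (21, 1), (21, 1) ✓
Reading=G77: rows 2, 3, 11 → {Unit,SensorID} = (24, 7), (24, 7), (24, 7) ✓
Reading=G52: rows 4, 6, 10 → {Unit,SensorID} = (28, 5), (28, 5), (28, 5) ✓
Reading=G18: row 5 → {Unit,SensorID} = (29, 9) ✓
Reading=G56: row 7 → {Unit,SensorID} = (22, 12) ✓
Reading=G71: row 8 → {Unit,SensorID} = (20, 7) ✓
Every Reading value is associated with a single {Unit, SensorID} value, so Reading -> {Unit, SensorID} holds.

Yes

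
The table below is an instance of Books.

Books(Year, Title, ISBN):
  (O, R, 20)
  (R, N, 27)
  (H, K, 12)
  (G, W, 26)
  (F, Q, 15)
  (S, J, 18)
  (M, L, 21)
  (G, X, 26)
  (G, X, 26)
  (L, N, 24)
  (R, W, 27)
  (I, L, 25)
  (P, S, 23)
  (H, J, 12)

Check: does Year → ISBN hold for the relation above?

Year=O: 1 row → ISBN = 20 ✓
Year=R: 2 rows → ISBN = 27, 27 ✓
Year=H: 2 rows → ISBN = 12, 12 ✓
Year=G: 3 rows → ISBN = 26, 26, 26 ✓
Year=F: 1 row → ISBN = 15 ✓
Year=S: 1 row → ISBN = 18 ✓
Year=M: 1 row → ISBN = 21 ✓
Year=L: 1 row → ISBN = 24 ✓
Year=I: 1 row → ISBN = 25 ✓
Year=P: 1 row → ISBN = 23 ✓
Every Year value is associated with a single ISBN value, so Year → ISBN holds.

Yes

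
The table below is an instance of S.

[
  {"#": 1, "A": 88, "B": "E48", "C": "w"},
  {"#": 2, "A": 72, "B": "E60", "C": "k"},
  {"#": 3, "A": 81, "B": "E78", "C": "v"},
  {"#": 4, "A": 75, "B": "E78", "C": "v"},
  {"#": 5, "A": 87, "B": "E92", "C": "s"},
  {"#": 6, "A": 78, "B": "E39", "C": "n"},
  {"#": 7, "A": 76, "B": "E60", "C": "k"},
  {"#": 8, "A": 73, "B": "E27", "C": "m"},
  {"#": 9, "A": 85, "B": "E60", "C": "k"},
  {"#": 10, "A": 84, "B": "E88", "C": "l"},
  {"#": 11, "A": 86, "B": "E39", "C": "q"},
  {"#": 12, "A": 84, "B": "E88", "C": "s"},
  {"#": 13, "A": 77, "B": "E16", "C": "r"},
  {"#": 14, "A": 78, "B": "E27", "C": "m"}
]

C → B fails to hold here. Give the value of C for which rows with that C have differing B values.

s

C=w: row 1 → B = E48 ✓
C=k: rows 2, 7, 9 → B = E60, E60, E60 ✓
C=v: rows 3, 4 → B = E78, E78 ✓
C=s: rows 5, 12 → B takes values {E92, E88} — violation
C=n: row 6 → B = E39 ✓
C=m: rows 8, 14 → B = E27, E27 ✓
C=l: row 10 → B = E88 ✓
C=q: row 11 → B = E39 ✓
C=r: row 13 → B = E16 ✓
The only C value with inconsistent B is C=s.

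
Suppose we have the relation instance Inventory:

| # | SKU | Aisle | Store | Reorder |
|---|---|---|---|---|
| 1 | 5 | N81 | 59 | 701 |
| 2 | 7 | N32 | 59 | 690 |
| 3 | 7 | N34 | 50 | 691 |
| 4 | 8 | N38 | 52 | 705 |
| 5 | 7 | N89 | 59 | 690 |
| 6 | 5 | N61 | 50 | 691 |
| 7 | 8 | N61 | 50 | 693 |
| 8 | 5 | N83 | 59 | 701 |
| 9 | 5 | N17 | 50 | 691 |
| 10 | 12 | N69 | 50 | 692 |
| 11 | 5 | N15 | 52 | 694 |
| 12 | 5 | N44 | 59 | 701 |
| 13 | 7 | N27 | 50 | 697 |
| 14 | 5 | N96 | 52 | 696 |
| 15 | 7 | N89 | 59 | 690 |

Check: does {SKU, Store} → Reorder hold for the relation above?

No

(SKU=5, Store=59): rows 1, 8, 12 → Reorder = 701, 701, 701 ✓
(SKU=7, Store=59): rows 2, 5, 15 → Reorder = 690, 690, 690 ✓
(SKU=7, Store=50): rows 3, 13 → Reorder takes values {691, 697} — violation
(SKU=8, Store=52): row 4 → Reorder = 705 ✓
(SKU=5, Store=50): rows 6, 9 → Reorder = 691, 691 ✓
(SKU=8, Store=50): row 7 → Reorder = 693 ✓
(SKU=12, Store=50): row 10 → Reorder = 692 ✓
(SKU=5, Store=52): rows 11, 14 → Reorder takes values {694, 696} — violation
Two rows agree on {SKU, Store} but differ on Reorder, so {SKU, Store} → Reorder does not hold.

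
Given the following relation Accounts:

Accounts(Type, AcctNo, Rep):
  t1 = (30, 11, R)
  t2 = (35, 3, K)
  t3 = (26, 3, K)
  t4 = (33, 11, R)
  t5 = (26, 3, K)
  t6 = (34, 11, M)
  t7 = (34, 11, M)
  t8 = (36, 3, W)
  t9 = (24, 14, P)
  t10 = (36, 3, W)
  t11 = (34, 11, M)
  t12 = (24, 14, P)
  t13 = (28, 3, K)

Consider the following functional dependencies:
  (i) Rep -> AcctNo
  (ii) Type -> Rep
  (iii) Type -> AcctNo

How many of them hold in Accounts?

(i) Rep -> AcctNo: every LHS value maps to a single RHS value — holds.
(ii) Type -> Rep: every LHS value maps to a single RHS value — holds.
(iii) Type -> AcctNo: every LHS value maps to a single RHS value — holds.
3 of the 3 dependencies hold.

3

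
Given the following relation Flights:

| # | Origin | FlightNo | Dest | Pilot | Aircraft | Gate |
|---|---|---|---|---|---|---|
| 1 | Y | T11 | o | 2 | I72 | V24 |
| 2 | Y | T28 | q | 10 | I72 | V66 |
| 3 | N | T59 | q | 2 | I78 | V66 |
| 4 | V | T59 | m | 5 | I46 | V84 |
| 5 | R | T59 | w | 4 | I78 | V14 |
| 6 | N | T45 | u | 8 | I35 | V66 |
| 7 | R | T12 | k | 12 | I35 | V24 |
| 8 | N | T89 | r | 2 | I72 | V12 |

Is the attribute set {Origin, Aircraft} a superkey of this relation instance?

No

Rows 1 and 2 have the same {Origin, Aircraft} value (Origin=Y, Aircraft=I72) but are distinct tuples, so {Origin, Aircraft} does not determine every attribute — not a superkey.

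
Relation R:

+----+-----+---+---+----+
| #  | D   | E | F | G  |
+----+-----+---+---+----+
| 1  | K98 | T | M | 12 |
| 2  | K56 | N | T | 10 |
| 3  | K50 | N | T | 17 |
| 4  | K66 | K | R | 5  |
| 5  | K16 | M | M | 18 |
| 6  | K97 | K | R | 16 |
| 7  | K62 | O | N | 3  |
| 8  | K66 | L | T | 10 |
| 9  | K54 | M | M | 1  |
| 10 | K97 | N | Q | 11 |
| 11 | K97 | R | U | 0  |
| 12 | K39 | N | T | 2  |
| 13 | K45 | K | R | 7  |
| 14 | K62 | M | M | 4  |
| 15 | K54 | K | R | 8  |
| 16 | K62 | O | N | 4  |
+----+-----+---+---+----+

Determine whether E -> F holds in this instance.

No

E=T: row 1 → F = M ✓
E=N: rows 2, 3, 10, 12 → F takes values {T, Q} — violation
E=K: rows 4, 6, 13, 15 → F = R, R, R, R ✓
E=M: rows 5, 9, 14 → F = M, M, M ✓
E=O: rows 7, 16 → F = N, N ✓
E=L: row 8 → F = T ✓
E=R: row 11 → F = U ✓
Two rows agree on E but differ on F, so E -> F does not hold.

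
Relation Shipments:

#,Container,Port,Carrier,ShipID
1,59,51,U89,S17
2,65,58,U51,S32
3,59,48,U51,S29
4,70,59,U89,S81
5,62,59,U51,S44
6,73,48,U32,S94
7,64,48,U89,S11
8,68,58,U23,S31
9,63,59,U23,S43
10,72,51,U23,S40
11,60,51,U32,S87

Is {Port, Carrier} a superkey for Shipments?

Yes

All 11 rows have distinct {Port, Carrier} values, so {Port, Carrier} → (all attributes) holds and {Port, Carrier} is a superkey.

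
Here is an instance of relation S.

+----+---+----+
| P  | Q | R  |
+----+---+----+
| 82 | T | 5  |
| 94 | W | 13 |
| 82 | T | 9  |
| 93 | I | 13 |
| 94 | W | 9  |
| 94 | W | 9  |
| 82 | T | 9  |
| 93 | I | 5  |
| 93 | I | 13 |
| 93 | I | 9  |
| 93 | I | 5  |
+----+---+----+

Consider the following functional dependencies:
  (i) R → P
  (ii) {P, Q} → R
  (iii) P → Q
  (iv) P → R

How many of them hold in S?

(i) R → P: R=5: 3 rows → P takes values {82, 93} — violation; R=13: 3 rows → P takes values {94, 93} — violation; R=9: 5 rows → P takes values {82, 94, 93} — violation — fails.
(ii) {P, Q} → R: (P=82, Q=T): 3 rows → R takes values {5, 9} — violation; (P=94, Q=W): 3 rows → R takes values {13, 9} — violation; (P=93, Q=I): 5 rows → R takes values {13, 5, 9} — violation — fails.
(iii) P → Q: every LHS value maps to a single RHS value — holds.
(iv) P → R: P=82: 3 rows → R takes values {5, 9} — violation; P=94: 3 rows → R takes values {13, 9} — violation; P=93: 5 rows → R takes values {13, 5, 9} — violation — fails.
1 of the 4 dependencies holds.

1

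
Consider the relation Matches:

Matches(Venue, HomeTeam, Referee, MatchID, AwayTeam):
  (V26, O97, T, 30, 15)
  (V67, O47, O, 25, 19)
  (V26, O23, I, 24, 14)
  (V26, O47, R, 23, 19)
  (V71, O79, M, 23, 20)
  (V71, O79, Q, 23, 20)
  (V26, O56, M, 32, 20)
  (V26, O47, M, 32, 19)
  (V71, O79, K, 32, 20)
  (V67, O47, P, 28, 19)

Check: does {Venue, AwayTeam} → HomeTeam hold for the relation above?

(Venue=V26, AwayTeam=15): 1 row → HomeTeam = O97 ✓
(Venue=V67, AwayTeam=19): 2 rows → HomeTeam = O47, O47 ✓
(Venue=V26, AwayTeam=14): 1 row → HomeTeam = O23 ✓
(Venue=V26, AwayTeam=19): 2 rows → HomeTeam = O47, O47 ✓
(Venue=V71, AwayTeam=20): 3 rows → HomeTeam = O79, O79, O79 ✓
(Venue=V26, AwayTeam=20): 1 row → HomeTeam = O56 ✓
Every {Venue, AwayTeam} value is associated with a single HomeTeam value, so {Venue, AwayTeam} → HomeTeam holds.

Yes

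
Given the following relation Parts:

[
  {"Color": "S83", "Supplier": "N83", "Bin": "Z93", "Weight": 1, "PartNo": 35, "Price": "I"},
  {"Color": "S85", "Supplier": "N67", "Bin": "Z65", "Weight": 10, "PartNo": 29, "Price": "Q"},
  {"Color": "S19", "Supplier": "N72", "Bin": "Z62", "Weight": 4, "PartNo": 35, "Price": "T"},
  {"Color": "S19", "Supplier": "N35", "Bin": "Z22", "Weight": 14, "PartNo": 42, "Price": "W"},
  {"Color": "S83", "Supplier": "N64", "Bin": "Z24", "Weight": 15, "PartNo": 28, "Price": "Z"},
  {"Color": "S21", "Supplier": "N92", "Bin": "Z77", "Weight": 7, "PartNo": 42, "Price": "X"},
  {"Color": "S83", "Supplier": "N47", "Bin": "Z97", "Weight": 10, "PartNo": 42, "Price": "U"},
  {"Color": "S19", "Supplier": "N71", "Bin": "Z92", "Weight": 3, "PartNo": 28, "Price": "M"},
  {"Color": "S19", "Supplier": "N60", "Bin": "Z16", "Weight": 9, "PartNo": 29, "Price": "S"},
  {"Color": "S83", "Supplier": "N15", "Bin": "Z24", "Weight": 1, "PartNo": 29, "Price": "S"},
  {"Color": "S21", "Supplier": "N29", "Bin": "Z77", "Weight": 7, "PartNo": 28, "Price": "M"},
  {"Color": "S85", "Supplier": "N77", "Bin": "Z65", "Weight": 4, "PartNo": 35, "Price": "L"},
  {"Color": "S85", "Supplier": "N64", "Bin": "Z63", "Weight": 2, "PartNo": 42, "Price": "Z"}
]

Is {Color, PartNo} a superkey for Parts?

Yes

All 13 rows have distinct {Color, PartNo} values, so {Color, PartNo} → (all attributes) holds and {Color, PartNo} is a superkey.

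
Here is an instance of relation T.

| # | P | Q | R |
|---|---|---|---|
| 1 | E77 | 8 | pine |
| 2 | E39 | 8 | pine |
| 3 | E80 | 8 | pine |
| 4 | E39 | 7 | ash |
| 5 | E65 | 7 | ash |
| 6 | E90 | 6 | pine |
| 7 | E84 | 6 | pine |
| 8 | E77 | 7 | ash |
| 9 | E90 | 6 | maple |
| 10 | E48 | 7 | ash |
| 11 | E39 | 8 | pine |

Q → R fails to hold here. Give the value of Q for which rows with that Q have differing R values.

Q=8: rows 1, 2, 3, 11 → R = pine, pine, pine, pine ✓
Q=7: rows 4, 5, 8, 10 → R = ash, ash, ash, ash ✓
Q=6: rows 6, 7, 9 → R takes values {pine, maple} — violation
The only Q value with inconsistent R is Q=6.

6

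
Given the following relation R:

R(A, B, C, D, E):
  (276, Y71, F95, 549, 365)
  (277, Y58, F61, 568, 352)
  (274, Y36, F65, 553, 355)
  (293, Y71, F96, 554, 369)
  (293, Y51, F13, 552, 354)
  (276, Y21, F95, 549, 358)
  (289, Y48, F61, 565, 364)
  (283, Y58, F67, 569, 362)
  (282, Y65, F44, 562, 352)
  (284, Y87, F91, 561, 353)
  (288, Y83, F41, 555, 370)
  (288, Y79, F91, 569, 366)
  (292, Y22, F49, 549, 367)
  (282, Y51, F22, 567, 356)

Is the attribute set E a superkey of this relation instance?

No

Two distinct rows share E=352, so E does not determine every attribute — not a superkey.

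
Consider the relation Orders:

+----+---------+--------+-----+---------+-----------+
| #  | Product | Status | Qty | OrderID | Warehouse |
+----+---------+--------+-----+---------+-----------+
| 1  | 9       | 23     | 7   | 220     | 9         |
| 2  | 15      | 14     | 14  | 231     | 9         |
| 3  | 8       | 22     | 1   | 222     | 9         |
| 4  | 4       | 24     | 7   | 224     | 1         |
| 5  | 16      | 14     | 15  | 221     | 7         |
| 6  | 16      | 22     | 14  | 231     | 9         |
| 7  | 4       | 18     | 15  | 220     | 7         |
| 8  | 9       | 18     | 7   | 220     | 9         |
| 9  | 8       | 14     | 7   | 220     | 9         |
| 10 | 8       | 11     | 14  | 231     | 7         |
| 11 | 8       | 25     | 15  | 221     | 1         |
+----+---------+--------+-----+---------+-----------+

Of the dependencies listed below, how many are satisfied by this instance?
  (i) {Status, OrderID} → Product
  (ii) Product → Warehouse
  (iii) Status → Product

(i) {Status, OrderID} → Product: (Status=18, OrderID=220): rows 7, 8 → Product takes values {4, 9} — violation — fails.
(ii) Product → Warehouse: Product=8: rows 3, 9, 10, 11 → Warehouse takes values {9, 7, 1} — violation; Product=4: rows 4, 7 → Warehouse takes values {1, 7} — violation; Product=16: rows 5, 6 → Warehouse takes values {7, 9} — violation — fails.
(iii) Status → Product: Status=14: rows 2, 5, 9 → Product takes values {15, 16, 8} — violation; Status=22: rows 3, 6 → Product takes values {8, 16} — violation; Status=18: rows 7, 8 → Product takes values {4, 9} — violation — fails.
None of the 3 dependencies hold.

0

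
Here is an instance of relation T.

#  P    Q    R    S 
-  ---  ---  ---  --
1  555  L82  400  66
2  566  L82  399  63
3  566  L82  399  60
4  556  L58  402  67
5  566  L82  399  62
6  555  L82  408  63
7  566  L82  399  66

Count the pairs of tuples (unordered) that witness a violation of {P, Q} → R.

1

(P=555, Q=L82): violating pairs (1,6) — 1 pair.
(P=566, Q=L82): all 4 rows agree on R — 0 pairs.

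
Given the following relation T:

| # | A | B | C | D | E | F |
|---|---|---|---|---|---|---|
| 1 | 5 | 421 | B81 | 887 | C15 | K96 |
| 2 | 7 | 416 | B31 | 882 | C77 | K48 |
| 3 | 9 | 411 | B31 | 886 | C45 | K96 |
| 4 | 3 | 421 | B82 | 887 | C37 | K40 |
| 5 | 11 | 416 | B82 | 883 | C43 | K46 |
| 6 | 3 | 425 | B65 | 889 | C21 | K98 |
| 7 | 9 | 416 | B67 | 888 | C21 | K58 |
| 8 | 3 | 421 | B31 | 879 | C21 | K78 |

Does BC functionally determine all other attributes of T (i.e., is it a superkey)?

All 8 rows have distinct BC values, so BC → (all attributes) holds and BC is a superkey.

Yes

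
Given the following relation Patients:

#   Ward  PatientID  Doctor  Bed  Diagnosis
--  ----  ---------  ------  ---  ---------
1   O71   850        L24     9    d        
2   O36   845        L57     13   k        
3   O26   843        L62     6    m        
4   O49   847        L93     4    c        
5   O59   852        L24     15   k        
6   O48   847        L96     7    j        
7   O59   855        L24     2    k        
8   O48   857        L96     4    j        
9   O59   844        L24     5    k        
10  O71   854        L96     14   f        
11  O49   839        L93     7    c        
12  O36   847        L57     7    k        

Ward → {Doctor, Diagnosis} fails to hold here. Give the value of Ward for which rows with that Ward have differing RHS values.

O71

Ward=O71: rows 1, 10 → {Doctor,Diagnosis} takes values {(L24, d), (L96, f)} — violation
Ward=O36: rows 2, 12 → {Doctor,Diagnosis} = (L57, k), (L57, k) ✓
Ward=O26: row 3 → {Doctor,Diagnosis} = (L62, m) ✓
Ward=O49: rows 4, 11 → {Doctor,Diagnosis} = (L93, c), (L93, c) ✓
Ward=O59: rows 5, 7, 9 → {Doctor,Diagnosis} = (L24, k), (L24, k), (L24, k) ✓
Ward=O48: rows 6, 8 → {Doctor,Diagnosis} = (L96, j), (L96, j) ✓
The only Ward value with inconsistent RHS is Ward=O71.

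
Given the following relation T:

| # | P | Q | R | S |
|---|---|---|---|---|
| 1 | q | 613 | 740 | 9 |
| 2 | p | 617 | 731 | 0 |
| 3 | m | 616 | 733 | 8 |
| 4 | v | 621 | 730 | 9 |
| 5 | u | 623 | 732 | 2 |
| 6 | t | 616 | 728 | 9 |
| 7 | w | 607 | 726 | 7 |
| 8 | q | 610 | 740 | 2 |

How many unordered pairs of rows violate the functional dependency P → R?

P=q: all 2 rows agree on R — 0 pairs.

0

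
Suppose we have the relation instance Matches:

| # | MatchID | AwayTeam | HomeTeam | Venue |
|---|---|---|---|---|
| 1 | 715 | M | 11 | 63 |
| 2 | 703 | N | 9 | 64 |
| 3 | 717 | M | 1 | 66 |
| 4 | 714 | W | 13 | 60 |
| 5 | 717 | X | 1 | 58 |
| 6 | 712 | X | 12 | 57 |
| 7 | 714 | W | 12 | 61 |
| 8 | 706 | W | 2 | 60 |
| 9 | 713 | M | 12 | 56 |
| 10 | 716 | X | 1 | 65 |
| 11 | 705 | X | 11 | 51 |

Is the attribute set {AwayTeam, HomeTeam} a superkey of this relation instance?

Rows 5 and 10 have the same {AwayTeam, HomeTeam} value (AwayTeam=X, HomeTeam=1) but are distinct tuples, so {AwayTeam, HomeTeam} does not determine every attribute — not a superkey.

No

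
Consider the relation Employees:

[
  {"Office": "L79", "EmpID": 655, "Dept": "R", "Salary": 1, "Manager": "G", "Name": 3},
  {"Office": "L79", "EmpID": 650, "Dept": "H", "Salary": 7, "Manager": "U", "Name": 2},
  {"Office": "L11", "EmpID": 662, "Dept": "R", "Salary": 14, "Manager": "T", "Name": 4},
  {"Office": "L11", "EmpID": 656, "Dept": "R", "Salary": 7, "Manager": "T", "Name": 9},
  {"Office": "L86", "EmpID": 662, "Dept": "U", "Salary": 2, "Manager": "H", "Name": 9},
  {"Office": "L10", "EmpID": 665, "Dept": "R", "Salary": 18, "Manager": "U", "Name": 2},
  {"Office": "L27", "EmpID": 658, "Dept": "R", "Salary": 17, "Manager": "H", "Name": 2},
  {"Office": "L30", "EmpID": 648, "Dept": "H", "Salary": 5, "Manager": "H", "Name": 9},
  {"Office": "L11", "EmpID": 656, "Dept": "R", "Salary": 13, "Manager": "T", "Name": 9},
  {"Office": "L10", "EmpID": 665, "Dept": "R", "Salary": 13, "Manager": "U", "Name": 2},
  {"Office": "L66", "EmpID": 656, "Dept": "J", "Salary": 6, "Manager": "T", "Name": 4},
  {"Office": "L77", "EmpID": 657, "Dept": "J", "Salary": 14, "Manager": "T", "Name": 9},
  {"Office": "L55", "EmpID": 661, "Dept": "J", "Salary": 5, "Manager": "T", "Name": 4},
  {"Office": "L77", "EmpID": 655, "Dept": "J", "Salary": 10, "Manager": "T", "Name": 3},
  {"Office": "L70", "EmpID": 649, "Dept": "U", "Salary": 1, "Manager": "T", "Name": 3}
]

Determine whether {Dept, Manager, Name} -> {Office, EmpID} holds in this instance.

(Dept=R, Manager=G, Name=3): 1 row → {Office,EmpID} = (L79, 655) ✓
(Dept=H, Manager=U, Name=2): 1 row → {Office,EmpID} = (L79, 650) ✓
(Dept=R, Manager=T, Name=4): 1 row → {Office,EmpID} = (L11, 662) ✓
(Dept=R, Manager=T, Name=9): 2 rows → {Office,EmpID} = (L11, 656), (L11, 656) ✓
(Dept=U, Manager=H, Name=9): 1 row → {Office,EmpID} = (L86, 662) ✓
(Dept=R, Manager=U, Name=2): 2 rows → {Office,EmpID} = (L10, 665), (L10, 665) ✓
(Dept=R, Manager=H, Name=2): 1 row → {Office,EmpID} = (L27, 658) ✓
(Dept=H, Manager=H, Name=9): 1 row → {Office,EmpID} = (L30, 648) ✓
(Dept=J, Manager=T, Name=4): 2 rows → {Office,EmpID} takes values {(L66, 656), (L55, 661)} — violation
(Dept=J, Manager=T, Name=9): 1 row → {Office,EmpID} = (L77, 657) ✓
(Dept=J, Manager=T, Name=3): 1 row → {Office,EmpID} = (L77, 655) ✓
(Dept=U, Manager=T, Name=3): 1 row → {Office,EmpID} = (L70, 649) ✓
Two rows agree on {Dept, Manager, Name} but differ on {Office, EmpID}, so {Dept, Manager, Name} -> {Office, EmpID} does not hold.

No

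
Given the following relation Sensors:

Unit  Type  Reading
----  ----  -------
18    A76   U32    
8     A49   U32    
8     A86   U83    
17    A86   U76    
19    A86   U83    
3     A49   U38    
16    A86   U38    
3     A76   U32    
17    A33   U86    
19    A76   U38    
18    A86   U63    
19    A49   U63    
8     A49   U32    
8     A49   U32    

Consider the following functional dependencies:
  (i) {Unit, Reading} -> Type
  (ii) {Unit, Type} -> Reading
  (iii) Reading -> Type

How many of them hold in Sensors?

2

(i) {Unit, Reading} -> Type: every LHS value maps to a single RHS value — holds.
(ii) {Unit, Type} -> Reading: every LHS value maps to a single RHS value — holds.
(iii) Reading -> Type: Reading=U32: 5 rows → Type takes values {A76, A49} — violation; Reading=U38: 3 rows → Type takes values {A49, A86, A76} — violation; Reading=U63: 2 rows → Type takes values {A86, A49} — violation — fails.
2 of the 3 dependencies hold.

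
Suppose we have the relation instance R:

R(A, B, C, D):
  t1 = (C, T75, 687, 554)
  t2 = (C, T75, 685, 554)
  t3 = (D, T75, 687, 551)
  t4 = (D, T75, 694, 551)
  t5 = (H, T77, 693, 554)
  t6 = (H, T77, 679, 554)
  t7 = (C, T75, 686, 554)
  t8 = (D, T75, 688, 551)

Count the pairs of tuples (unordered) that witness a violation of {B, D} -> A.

(B=T75, D=554): all 3 rows agree on A — 0 pairs.
(B=T75, D=551): all 3 rows agree on A — 0 pairs.
(B=T77, D=554): all 2 rows agree on A — 0 pairs.

0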